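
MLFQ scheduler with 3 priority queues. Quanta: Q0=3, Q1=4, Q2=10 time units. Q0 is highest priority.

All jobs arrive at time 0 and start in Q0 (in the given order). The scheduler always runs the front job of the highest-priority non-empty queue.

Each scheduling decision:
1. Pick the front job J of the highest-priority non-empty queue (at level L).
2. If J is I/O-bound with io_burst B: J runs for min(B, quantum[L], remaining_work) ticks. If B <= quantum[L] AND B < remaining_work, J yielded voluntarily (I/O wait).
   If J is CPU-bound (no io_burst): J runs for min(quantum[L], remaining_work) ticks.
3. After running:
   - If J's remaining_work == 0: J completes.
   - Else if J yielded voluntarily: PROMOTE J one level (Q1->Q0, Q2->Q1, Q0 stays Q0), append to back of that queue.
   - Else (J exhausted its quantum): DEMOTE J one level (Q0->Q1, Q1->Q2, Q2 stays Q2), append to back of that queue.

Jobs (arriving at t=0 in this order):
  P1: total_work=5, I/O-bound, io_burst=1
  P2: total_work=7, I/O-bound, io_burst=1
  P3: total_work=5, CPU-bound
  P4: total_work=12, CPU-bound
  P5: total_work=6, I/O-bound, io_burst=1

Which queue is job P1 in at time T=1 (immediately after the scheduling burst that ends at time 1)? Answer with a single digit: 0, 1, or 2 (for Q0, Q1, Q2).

Answer: 0

Derivation:
t=0-1: P1@Q0 runs 1, rem=4, I/O yield, promote→Q0. Q0=[P2,P3,P4,P5,P1] Q1=[] Q2=[]
t=1-2: P2@Q0 runs 1, rem=6, I/O yield, promote→Q0. Q0=[P3,P4,P5,P1,P2] Q1=[] Q2=[]
t=2-5: P3@Q0 runs 3, rem=2, quantum used, demote→Q1. Q0=[P4,P5,P1,P2] Q1=[P3] Q2=[]
t=5-8: P4@Q0 runs 3, rem=9, quantum used, demote→Q1. Q0=[P5,P1,P2] Q1=[P3,P4] Q2=[]
t=8-9: P5@Q0 runs 1, rem=5, I/O yield, promote→Q0. Q0=[P1,P2,P5] Q1=[P3,P4] Q2=[]
t=9-10: P1@Q0 runs 1, rem=3, I/O yield, promote→Q0. Q0=[P2,P5,P1] Q1=[P3,P4] Q2=[]
t=10-11: P2@Q0 runs 1, rem=5, I/O yield, promote→Q0. Q0=[P5,P1,P2] Q1=[P3,P4] Q2=[]
t=11-12: P5@Q0 runs 1, rem=4, I/O yield, promote→Q0. Q0=[P1,P2,P5] Q1=[P3,P4] Q2=[]
t=12-13: P1@Q0 runs 1, rem=2, I/O yield, promote→Q0. Q0=[P2,P5,P1] Q1=[P3,P4] Q2=[]
t=13-14: P2@Q0 runs 1, rem=4, I/O yield, promote→Q0. Q0=[P5,P1,P2] Q1=[P3,P4] Q2=[]
t=14-15: P5@Q0 runs 1, rem=3, I/O yield, promote→Q0. Q0=[P1,P2,P5] Q1=[P3,P4] Q2=[]
t=15-16: P1@Q0 runs 1, rem=1, I/O yield, promote→Q0. Q0=[P2,P5,P1] Q1=[P3,P4] Q2=[]
t=16-17: P2@Q0 runs 1, rem=3, I/O yield, promote→Q0. Q0=[P5,P1,P2] Q1=[P3,P4] Q2=[]
t=17-18: P5@Q0 runs 1, rem=2, I/O yield, promote→Q0. Q0=[P1,P2,P5] Q1=[P3,P4] Q2=[]
t=18-19: P1@Q0 runs 1, rem=0, completes. Q0=[P2,P5] Q1=[P3,P4] Q2=[]
t=19-20: P2@Q0 runs 1, rem=2, I/O yield, promote→Q0. Q0=[P5,P2] Q1=[P3,P4] Q2=[]
t=20-21: P5@Q0 runs 1, rem=1, I/O yield, promote→Q0. Q0=[P2,P5] Q1=[P3,P4] Q2=[]
t=21-22: P2@Q0 runs 1, rem=1, I/O yield, promote→Q0. Q0=[P5,P2] Q1=[P3,P4] Q2=[]
t=22-23: P5@Q0 runs 1, rem=0, completes. Q0=[P2] Q1=[P3,P4] Q2=[]
t=23-24: P2@Q0 runs 1, rem=0, completes. Q0=[] Q1=[P3,P4] Q2=[]
t=24-26: P3@Q1 runs 2, rem=0, completes. Q0=[] Q1=[P4] Q2=[]
t=26-30: P4@Q1 runs 4, rem=5, quantum used, demote→Q2. Q0=[] Q1=[] Q2=[P4]
t=30-35: P4@Q2 runs 5, rem=0, completes. Q0=[] Q1=[] Q2=[]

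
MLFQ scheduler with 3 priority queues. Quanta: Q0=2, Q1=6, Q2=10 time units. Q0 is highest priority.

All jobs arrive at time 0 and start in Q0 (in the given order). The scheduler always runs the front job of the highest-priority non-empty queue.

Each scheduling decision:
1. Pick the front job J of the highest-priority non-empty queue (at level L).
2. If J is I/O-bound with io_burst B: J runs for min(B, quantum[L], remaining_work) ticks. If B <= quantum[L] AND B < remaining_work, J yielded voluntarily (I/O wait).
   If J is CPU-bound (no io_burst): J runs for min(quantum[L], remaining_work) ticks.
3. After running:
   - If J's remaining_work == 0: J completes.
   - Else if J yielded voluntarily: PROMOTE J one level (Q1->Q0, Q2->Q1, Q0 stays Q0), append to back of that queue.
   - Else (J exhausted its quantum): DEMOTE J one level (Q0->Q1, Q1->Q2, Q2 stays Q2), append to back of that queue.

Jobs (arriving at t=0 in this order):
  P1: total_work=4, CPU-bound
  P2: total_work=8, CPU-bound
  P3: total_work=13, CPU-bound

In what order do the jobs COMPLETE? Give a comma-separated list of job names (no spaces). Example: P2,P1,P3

Answer: P1,P2,P3

Derivation:
t=0-2: P1@Q0 runs 2, rem=2, quantum used, demote→Q1. Q0=[P2,P3] Q1=[P1] Q2=[]
t=2-4: P2@Q0 runs 2, rem=6, quantum used, demote→Q1. Q0=[P3] Q1=[P1,P2] Q2=[]
t=4-6: P3@Q0 runs 2, rem=11, quantum used, demote→Q1. Q0=[] Q1=[P1,P2,P3] Q2=[]
t=6-8: P1@Q1 runs 2, rem=0, completes. Q0=[] Q1=[P2,P3] Q2=[]
t=8-14: P2@Q1 runs 6, rem=0, completes. Q0=[] Q1=[P3] Q2=[]
t=14-20: P3@Q1 runs 6, rem=5, quantum used, demote→Q2. Q0=[] Q1=[] Q2=[P3]
t=20-25: P3@Q2 runs 5, rem=0, completes. Q0=[] Q1=[] Q2=[]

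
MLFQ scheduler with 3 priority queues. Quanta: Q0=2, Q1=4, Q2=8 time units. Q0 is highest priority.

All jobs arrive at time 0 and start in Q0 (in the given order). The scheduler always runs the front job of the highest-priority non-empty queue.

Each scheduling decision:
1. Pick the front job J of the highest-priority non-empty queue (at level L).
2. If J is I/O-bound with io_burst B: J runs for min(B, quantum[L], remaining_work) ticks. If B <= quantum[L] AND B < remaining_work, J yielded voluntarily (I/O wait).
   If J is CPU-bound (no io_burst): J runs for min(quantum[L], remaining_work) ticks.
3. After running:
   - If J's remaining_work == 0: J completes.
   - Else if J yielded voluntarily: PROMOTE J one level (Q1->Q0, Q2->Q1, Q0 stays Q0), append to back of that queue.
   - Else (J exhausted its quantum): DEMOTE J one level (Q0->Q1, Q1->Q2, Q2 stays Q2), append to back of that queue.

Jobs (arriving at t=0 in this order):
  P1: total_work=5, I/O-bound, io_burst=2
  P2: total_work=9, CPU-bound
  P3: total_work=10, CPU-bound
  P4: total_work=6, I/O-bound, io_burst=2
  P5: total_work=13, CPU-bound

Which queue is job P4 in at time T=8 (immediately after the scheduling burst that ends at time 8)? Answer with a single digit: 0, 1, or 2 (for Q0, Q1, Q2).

Answer: 0

Derivation:
t=0-2: P1@Q0 runs 2, rem=3, I/O yield, promote→Q0. Q0=[P2,P3,P4,P5,P1] Q1=[] Q2=[]
t=2-4: P2@Q0 runs 2, rem=7, quantum used, demote→Q1. Q0=[P3,P4,P5,P1] Q1=[P2] Q2=[]
t=4-6: P3@Q0 runs 2, rem=8, quantum used, demote→Q1. Q0=[P4,P5,P1] Q1=[P2,P3] Q2=[]
t=6-8: P4@Q0 runs 2, rem=4, I/O yield, promote→Q0. Q0=[P5,P1,P4] Q1=[P2,P3] Q2=[]
t=8-10: P5@Q0 runs 2, rem=11, quantum used, demote→Q1. Q0=[P1,P4] Q1=[P2,P3,P5] Q2=[]
t=10-12: P1@Q0 runs 2, rem=1, I/O yield, promote→Q0. Q0=[P4,P1] Q1=[P2,P3,P5] Q2=[]
t=12-14: P4@Q0 runs 2, rem=2, I/O yield, promote→Q0. Q0=[P1,P4] Q1=[P2,P3,P5] Q2=[]
t=14-15: P1@Q0 runs 1, rem=0, completes. Q0=[P4] Q1=[P2,P3,P5] Q2=[]
t=15-17: P4@Q0 runs 2, rem=0, completes. Q0=[] Q1=[P2,P3,P5] Q2=[]
t=17-21: P2@Q1 runs 4, rem=3, quantum used, demote→Q2. Q0=[] Q1=[P3,P5] Q2=[P2]
t=21-25: P3@Q1 runs 4, rem=4, quantum used, demote→Q2. Q0=[] Q1=[P5] Q2=[P2,P3]
t=25-29: P5@Q1 runs 4, rem=7, quantum used, demote→Q2. Q0=[] Q1=[] Q2=[P2,P3,P5]
t=29-32: P2@Q2 runs 3, rem=0, completes. Q0=[] Q1=[] Q2=[P3,P5]
t=32-36: P3@Q2 runs 4, rem=0, completes. Q0=[] Q1=[] Q2=[P5]
t=36-43: P5@Q2 runs 7, rem=0, completes. Q0=[] Q1=[] Q2=[]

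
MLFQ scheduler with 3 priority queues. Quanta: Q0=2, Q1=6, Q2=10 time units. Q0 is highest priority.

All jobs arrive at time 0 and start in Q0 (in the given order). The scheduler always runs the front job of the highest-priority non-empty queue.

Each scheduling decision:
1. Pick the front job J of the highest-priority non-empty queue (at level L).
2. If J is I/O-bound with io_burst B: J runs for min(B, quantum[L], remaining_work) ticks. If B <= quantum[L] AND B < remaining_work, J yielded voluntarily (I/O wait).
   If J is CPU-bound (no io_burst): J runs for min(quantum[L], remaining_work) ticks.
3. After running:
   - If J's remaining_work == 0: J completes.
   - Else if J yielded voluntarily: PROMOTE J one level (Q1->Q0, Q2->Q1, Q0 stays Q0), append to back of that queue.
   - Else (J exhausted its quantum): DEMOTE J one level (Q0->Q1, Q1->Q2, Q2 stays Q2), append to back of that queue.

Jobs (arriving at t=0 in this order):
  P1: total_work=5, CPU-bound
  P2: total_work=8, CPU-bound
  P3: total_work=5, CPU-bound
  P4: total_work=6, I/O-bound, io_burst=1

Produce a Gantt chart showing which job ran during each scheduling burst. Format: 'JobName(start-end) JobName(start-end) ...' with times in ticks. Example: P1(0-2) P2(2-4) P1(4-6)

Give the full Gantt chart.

Answer: P1(0-2) P2(2-4) P3(4-6) P4(6-7) P4(7-8) P4(8-9) P4(9-10) P4(10-11) P4(11-12) P1(12-15) P2(15-21) P3(21-24)

Derivation:
t=0-2: P1@Q0 runs 2, rem=3, quantum used, demote→Q1. Q0=[P2,P3,P4] Q1=[P1] Q2=[]
t=2-4: P2@Q0 runs 2, rem=6, quantum used, demote→Q1. Q0=[P3,P4] Q1=[P1,P2] Q2=[]
t=4-6: P3@Q0 runs 2, rem=3, quantum used, demote→Q1. Q0=[P4] Q1=[P1,P2,P3] Q2=[]
t=6-7: P4@Q0 runs 1, rem=5, I/O yield, promote→Q0. Q0=[P4] Q1=[P1,P2,P3] Q2=[]
t=7-8: P4@Q0 runs 1, rem=4, I/O yield, promote→Q0. Q0=[P4] Q1=[P1,P2,P3] Q2=[]
t=8-9: P4@Q0 runs 1, rem=3, I/O yield, promote→Q0. Q0=[P4] Q1=[P1,P2,P3] Q2=[]
t=9-10: P4@Q0 runs 1, rem=2, I/O yield, promote→Q0. Q0=[P4] Q1=[P1,P2,P3] Q2=[]
t=10-11: P4@Q0 runs 1, rem=1, I/O yield, promote→Q0. Q0=[P4] Q1=[P1,P2,P3] Q2=[]
t=11-12: P4@Q0 runs 1, rem=0, completes. Q0=[] Q1=[P1,P2,P3] Q2=[]
t=12-15: P1@Q1 runs 3, rem=0, completes. Q0=[] Q1=[P2,P3] Q2=[]
t=15-21: P2@Q1 runs 6, rem=0, completes. Q0=[] Q1=[P3] Q2=[]
t=21-24: P3@Q1 runs 3, rem=0, completes. Q0=[] Q1=[] Q2=[]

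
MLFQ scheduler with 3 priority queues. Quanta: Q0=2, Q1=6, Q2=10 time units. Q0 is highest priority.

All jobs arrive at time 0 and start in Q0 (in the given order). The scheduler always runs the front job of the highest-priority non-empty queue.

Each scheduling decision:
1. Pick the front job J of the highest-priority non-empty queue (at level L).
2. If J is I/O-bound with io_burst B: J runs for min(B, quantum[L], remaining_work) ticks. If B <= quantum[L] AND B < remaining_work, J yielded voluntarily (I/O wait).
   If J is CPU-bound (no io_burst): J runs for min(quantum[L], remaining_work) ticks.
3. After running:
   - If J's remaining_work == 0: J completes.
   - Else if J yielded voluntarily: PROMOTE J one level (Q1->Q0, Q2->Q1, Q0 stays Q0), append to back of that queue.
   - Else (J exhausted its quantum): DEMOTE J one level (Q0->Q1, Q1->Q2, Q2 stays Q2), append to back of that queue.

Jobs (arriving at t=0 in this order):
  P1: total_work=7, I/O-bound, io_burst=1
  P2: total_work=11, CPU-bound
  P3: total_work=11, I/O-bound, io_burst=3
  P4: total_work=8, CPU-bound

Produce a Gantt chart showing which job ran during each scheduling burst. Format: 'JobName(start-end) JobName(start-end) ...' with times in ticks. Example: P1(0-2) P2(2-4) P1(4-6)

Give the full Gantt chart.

Answer: P1(0-1) P2(1-3) P3(3-5) P4(5-7) P1(7-8) P1(8-9) P1(9-10) P1(10-11) P1(11-12) P1(12-13) P2(13-19) P3(19-22) P3(22-24) P4(24-30) P3(30-33) P3(33-34) P2(34-37)

Derivation:
t=0-1: P1@Q0 runs 1, rem=6, I/O yield, promote→Q0. Q0=[P2,P3,P4,P1] Q1=[] Q2=[]
t=1-3: P2@Q0 runs 2, rem=9, quantum used, demote→Q1. Q0=[P3,P4,P1] Q1=[P2] Q2=[]
t=3-5: P3@Q0 runs 2, rem=9, quantum used, demote→Q1. Q0=[P4,P1] Q1=[P2,P3] Q2=[]
t=5-7: P4@Q0 runs 2, rem=6, quantum used, demote→Q1. Q0=[P1] Q1=[P2,P3,P4] Q2=[]
t=7-8: P1@Q0 runs 1, rem=5, I/O yield, promote→Q0. Q0=[P1] Q1=[P2,P3,P4] Q2=[]
t=8-9: P1@Q0 runs 1, rem=4, I/O yield, promote→Q0. Q0=[P1] Q1=[P2,P3,P4] Q2=[]
t=9-10: P1@Q0 runs 1, rem=3, I/O yield, promote→Q0. Q0=[P1] Q1=[P2,P3,P4] Q2=[]
t=10-11: P1@Q0 runs 1, rem=2, I/O yield, promote→Q0. Q0=[P1] Q1=[P2,P3,P4] Q2=[]
t=11-12: P1@Q0 runs 1, rem=1, I/O yield, promote→Q0. Q0=[P1] Q1=[P2,P3,P4] Q2=[]
t=12-13: P1@Q0 runs 1, rem=0, completes. Q0=[] Q1=[P2,P3,P4] Q2=[]
t=13-19: P2@Q1 runs 6, rem=3, quantum used, demote→Q2. Q0=[] Q1=[P3,P4] Q2=[P2]
t=19-22: P3@Q1 runs 3, rem=6, I/O yield, promote→Q0. Q0=[P3] Q1=[P4] Q2=[P2]
t=22-24: P3@Q0 runs 2, rem=4, quantum used, demote→Q1. Q0=[] Q1=[P4,P3] Q2=[P2]
t=24-30: P4@Q1 runs 6, rem=0, completes. Q0=[] Q1=[P3] Q2=[P2]
t=30-33: P3@Q1 runs 3, rem=1, I/O yield, promote→Q0. Q0=[P3] Q1=[] Q2=[P2]
t=33-34: P3@Q0 runs 1, rem=0, completes. Q0=[] Q1=[] Q2=[P2]
t=34-37: P2@Q2 runs 3, rem=0, completes. Q0=[] Q1=[] Q2=[]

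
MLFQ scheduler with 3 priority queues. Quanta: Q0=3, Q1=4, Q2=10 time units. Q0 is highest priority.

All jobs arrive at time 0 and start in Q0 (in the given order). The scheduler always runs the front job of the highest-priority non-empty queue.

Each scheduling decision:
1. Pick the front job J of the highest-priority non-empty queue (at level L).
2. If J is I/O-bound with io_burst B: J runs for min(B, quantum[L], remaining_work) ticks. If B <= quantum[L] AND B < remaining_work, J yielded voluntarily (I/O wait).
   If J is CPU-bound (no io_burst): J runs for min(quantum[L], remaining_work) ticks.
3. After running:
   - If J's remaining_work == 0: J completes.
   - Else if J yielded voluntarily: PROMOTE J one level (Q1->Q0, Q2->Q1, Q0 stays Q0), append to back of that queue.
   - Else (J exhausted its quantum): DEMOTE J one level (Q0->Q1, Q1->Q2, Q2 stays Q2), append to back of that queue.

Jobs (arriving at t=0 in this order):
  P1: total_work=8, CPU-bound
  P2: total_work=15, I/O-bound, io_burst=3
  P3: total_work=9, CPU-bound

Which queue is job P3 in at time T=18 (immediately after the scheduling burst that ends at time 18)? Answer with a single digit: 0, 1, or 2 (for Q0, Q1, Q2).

t=0-3: P1@Q0 runs 3, rem=5, quantum used, demote→Q1. Q0=[P2,P3] Q1=[P1] Q2=[]
t=3-6: P2@Q0 runs 3, rem=12, I/O yield, promote→Q0. Q0=[P3,P2] Q1=[P1] Q2=[]
t=6-9: P3@Q0 runs 3, rem=6, quantum used, demote→Q1. Q0=[P2] Q1=[P1,P3] Q2=[]
t=9-12: P2@Q0 runs 3, rem=9, I/O yield, promote→Q0. Q0=[P2] Q1=[P1,P3] Q2=[]
t=12-15: P2@Q0 runs 3, rem=6, I/O yield, promote→Q0. Q0=[P2] Q1=[P1,P3] Q2=[]
t=15-18: P2@Q0 runs 3, rem=3, I/O yield, promote→Q0. Q0=[P2] Q1=[P1,P3] Q2=[]
t=18-21: P2@Q0 runs 3, rem=0, completes. Q0=[] Q1=[P1,P3] Q2=[]
t=21-25: P1@Q1 runs 4, rem=1, quantum used, demote→Q2. Q0=[] Q1=[P3] Q2=[P1]
t=25-29: P3@Q1 runs 4, rem=2, quantum used, demote→Q2. Q0=[] Q1=[] Q2=[P1,P3]
t=29-30: P1@Q2 runs 1, rem=0, completes. Q0=[] Q1=[] Q2=[P3]
t=30-32: P3@Q2 runs 2, rem=0, completes. Q0=[] Q1=[] Q2=[]

Answer: 1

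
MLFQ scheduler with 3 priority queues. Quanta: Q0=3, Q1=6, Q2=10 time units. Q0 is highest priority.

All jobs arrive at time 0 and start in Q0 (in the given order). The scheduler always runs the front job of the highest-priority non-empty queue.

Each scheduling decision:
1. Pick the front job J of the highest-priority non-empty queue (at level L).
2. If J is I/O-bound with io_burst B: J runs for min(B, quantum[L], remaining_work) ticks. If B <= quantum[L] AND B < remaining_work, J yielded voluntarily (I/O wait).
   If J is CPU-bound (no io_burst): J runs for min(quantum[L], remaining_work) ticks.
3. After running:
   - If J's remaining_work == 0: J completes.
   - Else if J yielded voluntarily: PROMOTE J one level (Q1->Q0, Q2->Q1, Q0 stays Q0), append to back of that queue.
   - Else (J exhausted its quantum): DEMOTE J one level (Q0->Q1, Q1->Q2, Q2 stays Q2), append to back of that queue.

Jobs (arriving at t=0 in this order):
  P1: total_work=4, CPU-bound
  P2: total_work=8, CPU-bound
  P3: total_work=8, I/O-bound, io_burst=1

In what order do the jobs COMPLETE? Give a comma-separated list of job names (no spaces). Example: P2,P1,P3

Answer: P3,P1,P2

Derivation:
t=0-3: P1@Q0 runs 3, rem=1, quantum used, demote→Q1. Q0=[P2,P3] Q1=[P1] Q2=[]
t=3-6: P2@Q0 runs 3, rem=5, quantum used, demote→Q1. Q0=[P3] Q1=[P1,P2] Q2=[]
t=6-7: P3@Q0 runs 1, rem=7, I/O yield, promote→Q0. Q0=[P3] Q1=[P1,P2] Q2=[]
t=7-8: P3@Q0 runs 1, rem=6, I/O yield, promote→Q0. Q0=[P3] Q1=[P1,P2] Q2=[]
t=8-9: P3@Q0 runs 1, rem=5, I/O yield, promote→Q0. Q0=[P3] Q1=[P1,P2] Q2=[]
t=9-10: P3@Q0 runs 1, rem=4, I/O yield, promote→Q0. Q0=[P3] Q1=[P1,P2] Q2=[]
t=10-11: P3@Q0 runs 1, rem=3, I/O yield, promote→Q0. Q0=[P3] Q1=[P1,P2] Q2=[]
t=11-12: P3@Q0 runs 1, rem=2, I/O yield, promote→Q0. Q0=[P3] Q1=[P1,P2] Q2=[]
t=12-13: P3@Q0 runs 1, rem=1, I/O yield, promote→Q0. Q0=[P3] Q1=[P1,P2] Q2=[]
t=13-14: P3@Q0 runs 1, rem=0, completes. Q0=[] Q1=[P1,P2] Q2=[]
t=14-15: P1@Q1 runs 1, rem=0, completes. Q0=[] Q1=[P2] Q2=[]
t=15-20: P2@Q1 runs 5, rem=0, completes. Q0=[] Q1=[] Q2=[]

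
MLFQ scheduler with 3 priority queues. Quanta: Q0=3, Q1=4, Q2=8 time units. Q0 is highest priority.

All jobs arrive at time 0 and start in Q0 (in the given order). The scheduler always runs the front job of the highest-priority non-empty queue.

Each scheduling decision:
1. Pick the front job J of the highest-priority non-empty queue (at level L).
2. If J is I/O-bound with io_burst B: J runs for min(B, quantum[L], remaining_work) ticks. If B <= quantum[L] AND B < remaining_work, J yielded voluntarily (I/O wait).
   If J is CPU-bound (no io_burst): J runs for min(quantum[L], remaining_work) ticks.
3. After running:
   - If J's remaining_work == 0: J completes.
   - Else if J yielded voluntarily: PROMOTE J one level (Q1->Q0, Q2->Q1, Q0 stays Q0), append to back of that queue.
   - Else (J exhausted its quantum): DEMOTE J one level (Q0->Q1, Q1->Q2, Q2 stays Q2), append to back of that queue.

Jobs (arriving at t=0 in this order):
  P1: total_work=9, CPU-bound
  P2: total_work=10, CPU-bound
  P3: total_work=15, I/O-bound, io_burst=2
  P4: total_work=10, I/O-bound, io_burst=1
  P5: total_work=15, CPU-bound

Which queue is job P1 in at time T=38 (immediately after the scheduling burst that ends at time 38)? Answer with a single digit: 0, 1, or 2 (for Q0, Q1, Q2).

Answer: 2

Derivation:
t=0-3: P1@Q0 runs 3, rem=6, quantum used, demote→Q1. Q0=[P2,P3,P4,P5] Q1=[P1] Q2=[]
t=3-6: P2@Q0 runs 3, rem=7, quantum used, demote→Q1. Q0=[P3,P4,P5] Q1=[P1,P2] Q2=[]
t=6-8: P3@Q0 runs 2, rem=13, I/O yield, promote→Q0. Q0=[P4,P5,P3] Q1=[P1,P2] Q2=[]
t=8-9: P4@Q0 runs 1, rem=9, I/O yield, promote→Q0. Q0=[P5,P3,P4] Q1=[P1,P2] Q2=[]
t=9-12: P5@Q0 runs 3, rem=12, quantum used, demote→Q1. Q0=[P3,P4] Q1=[P1,P2,P5] Q2=[]
t=12-14: P3@Q0 runs 2, rem=11, I/O yield, promote→Q0. Q0=[P4,P3] Q1=[P1,P2,P5] Q2=[]
t=14-15: P4@Q0 runs 1, rem=8, I/O yield, promote→Q0. Q0=[P3,P4] Q1=[P1,P2,P5] Q2=[]
t=15-17: P3@Q0 runs 2, rem=9, I/O yield, promote→Q0. Q0=[P4,P3] Q1=[P1,P2,P5] Q2=[]
t=17-18: P4@Q0 runs 1, rem=7, I/O yield, promote→Q0. Q0=[P3,P4] Q1=[P1,P2,P5] Q2=[]
t=18-20: P3@Q0 runs 2, rem=7, I/O yield, promote→Q0. Q0=[P4,P3] Q1=[P1,P2,P5] Q2=[]
t=20-21: P4@Q0 runs 1, rem=6, I/O yield, promote→Q0. Q0=[P3,P4] Q1=[P1,P2,P5] Q2=[]
t=21-23: P3@Q0 runs 2, rem=5, I/O yield, promote→Q0. Q0=[P4,P3] Q1=[P1,P2,P5] Q2=[]
t=23-24: P4@Q0 runs 1, rem=5, I/O yield, promote→Q0. Q0=[P3,P4] Q1=[P1,P2,P5] Q2=[]
t=24-26: P3@Q0 runs 2, rem=3, I/O yield, promote→Q0. Q0=[P4,P3] Q1=[P1,P2,P5] Q2=[]
t=26-27: P4@Q0 runs 1, rem=4, I/O yield, promote→Q0. Q0=[P3,P4] Q1=[P1,P2,P5] Q2=[]
t=27-29: P3@Q0 runs 2, rem=1, I/O yield, promote→Q0. Q0=[P4,P3] Q1=[P1,P2,P5] Q2=[]
t=29-30: P4@Q0 runs 1, rem=3, I/O yield, promote→Q0. Q0=[P3,P4] Q1=[P1,P2,P5] Q2=[]
t=30-31: P3@Q0 runs 1, rem=0, completes. Q0=[P4] Q1=[P1,P2,P5] Q2=[]
t=31-32: P4@Q0 runs 1, rem=2, I/O yield, promote→Q0. Q0=[P4] Q1=[P1,P2,P5] Q2=[]
t=32-33: P4@Q0 runs 1, rem=1, I/O yield, promote→Q0. Q0=[P4] Q1=[P1,P2,P5] Q2=[]
t=33-34: P4@Q0 runs 1, rem=0, completes. Q0=[] Q1=[P1,P2,P5] Q2=[]
t=34-38: P1@Q1 runs 4, rem=2, quantum used, demote→Q2. Q0=[] Q1=[P2,P5] Q2=[P1]
t=38-42: P2@Q1 runs 4, rem=3, quantum used, demote→Q2. Q0=[] Q1=[P5] Q2=[P1,P2]
t=42-46: P5@Q1 runs 4, rem=8, quantum used, demote→Q2. Q0=[] Q1=[] Q2=[P1,P2,P5]
t=46-48: P1@Q2 runs 2, rem=0, completes. Q0=[] Q1=[] Q2=[P2,P5]
t=48-51: P2@Q2 runs 3, rem=0, completes. Q0=[] Q1=[] Q2=[P5]
t=51-59: P5@Q2 runs 8, rem=0, completes. Q0=[] Q1=[] Q2=[]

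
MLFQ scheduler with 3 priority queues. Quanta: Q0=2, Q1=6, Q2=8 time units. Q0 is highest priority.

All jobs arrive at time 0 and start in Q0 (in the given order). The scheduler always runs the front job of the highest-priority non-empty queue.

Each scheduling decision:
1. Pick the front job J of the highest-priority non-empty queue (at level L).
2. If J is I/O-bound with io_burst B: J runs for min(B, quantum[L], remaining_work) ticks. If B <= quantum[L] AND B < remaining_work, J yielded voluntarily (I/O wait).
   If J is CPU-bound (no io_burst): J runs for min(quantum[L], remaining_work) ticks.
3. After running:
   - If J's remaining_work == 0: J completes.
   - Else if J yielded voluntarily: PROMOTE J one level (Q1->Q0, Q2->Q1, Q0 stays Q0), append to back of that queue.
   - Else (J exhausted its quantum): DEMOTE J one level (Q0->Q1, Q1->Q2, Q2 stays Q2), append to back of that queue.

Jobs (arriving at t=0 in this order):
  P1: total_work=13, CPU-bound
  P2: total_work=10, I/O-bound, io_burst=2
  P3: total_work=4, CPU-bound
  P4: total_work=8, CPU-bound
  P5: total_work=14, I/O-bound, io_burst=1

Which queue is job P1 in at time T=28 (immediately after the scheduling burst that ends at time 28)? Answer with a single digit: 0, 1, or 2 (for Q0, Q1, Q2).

t=0-2: P1@Q0 runs 2, rem=11, quantum used, demote→Q1. Q0=[P2,P3,P4,P5] Q1=[P1] Q2=[]
t=2-4: P2@Q0 runs 2, rem=8, I/O yield, promote→Q0. Q0=[P3,P4,P5,P2] Q1=[P1] Q2=[]
t=4-6: P3@Q0 runs 2, rem=2, quantum used, demote→Q1. Q0=[P4,P5,P2] Q1=[P1,P3] Q2=[]
t=6-8: P4@Q0 runs 2, rem=6, quantum used, demote→Q1. Q0=[P5,P2] Q1=[P1,P3,P4] Q2=[]
t=8-9: P5@Q0 runs 1, rem=13, I/O yield, promote→Q0. Q0=[P2,P5] Q1=[P1,P3,P4] Q2=[]
t=9-11: P2@Q0 runs 2, rem=6, I/O yield, promote→Q0. Q0=[P5,P2] Q1=[P1,P3,P4] Q2=[]
t=11-12: P5@Q0 runs 1, rem=12, I/O yield, promote→Q0. Q0=[P2,P5] Q1=[P1,P3,P4] Q2=[]
t=12-14: P2@Q0 runs 2, rem=4, I/O yield, promote→Q0. Q0=[P5,P2] Q1=[P1,P3,P4] Q2=[]
t=14-15: P5@Q0 runs 1, rem=11, I/O yield, promote→Q0. Q0=[P2,P5] Q1=[P1,P3,P4] Q2=[]
t=15-17: P2@Q0 runs 2, rem=2, I/O yield, promote→Q0. Q0=[P5,P2] Q1=[P1,P3,P4] Q2=[]
t=17-18: P5@Q0 runs 1, rem=10, I/O yield, promote→Q0. Q0=[P2,P5] Q1=[P1,P3,P4] Q2=[]
t=18-20: P2@Q0 runs 2, rem=0, completes. Q0=[P5] Q1=[P1,P3,P4] Q2=[]
t=20-21: P5@Q0 runs 1, rem=9, I/O yield, promote→Q0. Q0=[P5] Q1=[P1,P3,P4] Q2=[]
t=21-22: P5@Q0 runs 1, rem=8, I/O yield, promote→Q0. Q0=[P5] Q1=[P1,P3,P4] Q2=[]
t=22-23: P5@Q0 runs 1, rem=7, I/O yield, promote→Q0. Q0=[P5] Q1=[P1,P3,P4] Q2=[]
t=23-24: P5@Q0 runs 1, rem=6, I/O yield, promote→Q0. Q0=[P5] Q1=[P1,P3,P4] Q2=[]
t=24-25: P5@Q0 runs 1, rem=5, I/O yield, promote→Q0. Q0=[P5] Q1=[P1,P3,P4] Q2=[]
t=25-26: P5@Q0 runs 1, rem=4, I/O yield, promote→Q0. Q0=[P5] Q1=[P1,P3,P4] Q2=[]
t=26-27: P5@Q0 runs 1, rem=3, I/O yield, promote→Q0. Q0=[P5] Q1=[P1,P3,P4] Q2=[]
t=27-28: P5@Q0 runs 1, rem=2, I/O yield, promote→Q0. Q0=[P5] Q1=[P1,P3,P4] Q2=[]
t=28-29: P5@Q0 runs 1, rem=1, I/O yield, promote→Q0. Q0=[P5] Q1=[P1,P3,P4] Q2=[]
t=29-30: P5@Q0 runs 1, rem=0, completes. Q0=[] Q1=[P1,P3,P4] Q2=[]
t=30-36: P1@Q1 runs 6, rem=5, quantum used, demote→Q2. Q0=[] Q1=[P3,P4] Q2=[P1]
t=36-38: P3@Q1 runs 2, rem=0, completes. Q0=[] Q1=[P4] Q2=[P1]
t=38-44: P4@Q1 runs 6, rem=0, completes. Q0=[] Q1=[] Q2=[P1]
t=44-49: P1@Q2 runs 5, rem=0, completes. Q0=[] Q1=[] Q2=[]

Answer: 1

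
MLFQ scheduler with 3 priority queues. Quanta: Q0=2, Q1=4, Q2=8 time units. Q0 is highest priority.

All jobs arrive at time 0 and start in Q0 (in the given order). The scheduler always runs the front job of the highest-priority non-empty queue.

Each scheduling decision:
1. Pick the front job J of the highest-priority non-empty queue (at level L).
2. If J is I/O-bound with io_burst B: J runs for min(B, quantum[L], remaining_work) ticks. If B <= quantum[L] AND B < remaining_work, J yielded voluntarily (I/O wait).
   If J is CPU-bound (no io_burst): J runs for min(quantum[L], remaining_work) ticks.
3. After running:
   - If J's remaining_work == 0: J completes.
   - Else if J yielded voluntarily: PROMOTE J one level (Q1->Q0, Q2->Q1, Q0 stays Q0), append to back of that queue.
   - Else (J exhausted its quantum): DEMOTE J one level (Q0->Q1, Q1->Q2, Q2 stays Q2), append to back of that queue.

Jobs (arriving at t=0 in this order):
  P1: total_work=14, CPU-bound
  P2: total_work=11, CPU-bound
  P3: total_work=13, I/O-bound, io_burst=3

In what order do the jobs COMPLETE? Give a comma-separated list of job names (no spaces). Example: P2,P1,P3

Answer: P3,P1,P2

Derivation:
t=0-2: P1@Q0 runs 2, rem=12, quantum used, demote→Q1. Q0=[P2,P3] Q1=[P1] Q2=[]
t=2-4: P2@Q0 runs 2, rem=9, quantum used, demote→Q1. Q0=[P3] Q1=[P1,P2] Q2=[]
t=4-6: P3@Q0 runs 2, rem=11, quantum used, demote→Q1. Q0=[] Q1=[P1,P2,P3] Q2=[]
t=6-10: P1@Q1 runs 4, rem=8, quantum used, demote→Q2. Q0=[] Q1=[P2,P3] Q2=[P1]
t=10-14: P2@Q1 runs 4, rem=5, quantum used, demote→Q2. Q0=[] Q1=[P3] Q2=[P1,P2]
t=14-17: P3@Q1 runs 3, rem=8, I/O yield, promote→Q0. Q0=[P3] Q1=[] Q2=[P1,P2]
t=17-19: P3@Q0 runs 2, rem=6, quantum used, demote→Q1. Q0=[] Q1=[P3] Q2=[P1,P2]
t=19-22: P3@Q1 runs 3, rem=3, I/O yield, promote→Q0. Q0=[P3] Q1=[] Q2=[P1,P2]
t=22-24: P3@Q0 runs 2, rem=1, quantum used, demote→Q1. Q0=[] Q1=[P3] Q2=[P1,P2]
t=24-25: P3@Q1 runs 1, rem=0, completes. Q0=[] Q1=[] Q2=[P1,P2]
t=25-33: P1@Q2 runs 8, rem=0, completes. Q0=[] Q1=[] Q2=[P2]
t=33-38: P2@Q2 runs 5, rem=0, completes. Q0=[] Q1=[] Q2=[]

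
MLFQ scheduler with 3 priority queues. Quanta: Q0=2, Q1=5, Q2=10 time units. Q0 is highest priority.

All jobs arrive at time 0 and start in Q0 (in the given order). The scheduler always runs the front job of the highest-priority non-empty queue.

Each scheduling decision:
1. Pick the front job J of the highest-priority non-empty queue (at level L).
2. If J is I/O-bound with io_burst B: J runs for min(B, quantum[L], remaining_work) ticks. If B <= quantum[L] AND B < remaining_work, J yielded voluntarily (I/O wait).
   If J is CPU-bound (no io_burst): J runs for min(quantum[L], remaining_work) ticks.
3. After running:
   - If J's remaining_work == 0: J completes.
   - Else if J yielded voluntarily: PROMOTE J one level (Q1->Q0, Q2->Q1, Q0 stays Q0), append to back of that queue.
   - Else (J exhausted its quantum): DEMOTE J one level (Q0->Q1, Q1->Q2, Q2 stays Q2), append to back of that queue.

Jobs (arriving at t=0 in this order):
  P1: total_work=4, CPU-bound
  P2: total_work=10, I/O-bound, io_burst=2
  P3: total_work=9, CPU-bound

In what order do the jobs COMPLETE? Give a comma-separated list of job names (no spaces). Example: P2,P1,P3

Answer: P2,P1,P3

Derivation:
t=0-2: P1@Q0 runs 2, rem=2, quantum used, demote→Q1. Q0=[P2,P3] Q1=[P1] Q2=[]
t=2-4: P2@Q0 runs 2, rem=8, I/O yield, promote→Q0. Q0=[P3,P2] Q1=[P1] Q2=[]
t=4-6: P3@Q0 runs 2, rem=7, quantum used, demote→Q1. Q0=[P2] Q1=[P1,P3] Q2=[]
t=6-8: P2@Q0 runs 2, rem=6, I/O yield, promote→Q0. Q0=[P2] Q1=[P1,P3] Q2=[]
t=8-10: P2@Q0 runs 2, rem=4, I/O yield, promote→Q0. Q0=[P2] Q1=[P1,P3] Q2=[]
t=10-12: P2@Q0 runs 2, rem=2, I/O yield, promote→Q0. Q0=[P2] Q1=[P1,P3] Q2=[]
t=12-14: P2@Q0 runs 2, rem=0, completes. Q0=[] Q1=[P1,P3] Q2=[]
t=14-16: P1@Q1 runs 2, rem=0, completes. Q0=[] Q1=[P3] Q2=[]
t=16-21: P3@Q1 runs 5, rem=2, quantum used, demote→Q2. Q0=[] Q1=[] Q2=[P3]
t=21-23: P3@Q2 runs 2, rem=0, completes. Q0=[] Q1=[] Q2=[]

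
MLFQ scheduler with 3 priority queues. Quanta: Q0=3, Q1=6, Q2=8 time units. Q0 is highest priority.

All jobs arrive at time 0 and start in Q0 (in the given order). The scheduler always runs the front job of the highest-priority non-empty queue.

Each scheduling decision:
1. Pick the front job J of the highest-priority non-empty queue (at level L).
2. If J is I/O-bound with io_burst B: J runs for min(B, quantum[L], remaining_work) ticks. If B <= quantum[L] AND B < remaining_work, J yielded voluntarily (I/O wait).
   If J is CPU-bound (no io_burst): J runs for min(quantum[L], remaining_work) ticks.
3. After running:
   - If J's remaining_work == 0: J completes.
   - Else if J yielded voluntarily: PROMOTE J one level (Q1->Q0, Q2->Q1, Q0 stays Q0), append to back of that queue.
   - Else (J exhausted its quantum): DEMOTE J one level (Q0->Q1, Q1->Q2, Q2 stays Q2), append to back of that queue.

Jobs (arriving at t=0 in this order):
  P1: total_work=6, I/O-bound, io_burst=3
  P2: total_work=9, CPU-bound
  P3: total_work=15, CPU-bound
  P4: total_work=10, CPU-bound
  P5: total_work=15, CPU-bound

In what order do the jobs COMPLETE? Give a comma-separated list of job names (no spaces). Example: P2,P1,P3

Answer: P1,P2,P3,P4,P5

Derivation:
t=0-3: P1@Q0 runs 3, rem=3, I/O yield, promote→Q0. Q0=[P2,P3,P4,P5,P1] Q1=[] Q2=[]
t=3-6: P2@Q0 runs 3, rem=6, quantum used, demote→Q1. Q0=[P3,P4,P5,P1] Q1=[P2] Q2=[]
t=6-9: P3@Q0 runs 3, rem=12, quantum used, demote→Q1. Q0=[P4,P5,P1] Q1=[P2,P3] Q2=[]
t=9-12: P4@Q0 runs 3, rem=7, quantum used, demote→Q1. Q0=[P5,P1] Q1=[P2,P3,P4] Q2=[]
t=12-15: P5@Q0 runs 3, rem=12, quantum used, demote→Q1. Q0=[P1] Q1=[P2,P3,P4,P5] Q2=[]
t=15-18: P1@Q0 runs 3, rem=0, completes. Q0=[] Q1=[P2,P3,P4,P5] Q2=[]
t=18-24: P2@Q1 runs 6, rem=0, completes. Q0=[] Q1=[P3,P4,P5] Q2=[]
t=24-30: P3@Q1 runs 6, rem=6, quantum used, demote→Q2. Q0=[] Q1=[P4,P5] Q2=[P3]
t=30-36: P4@Q1 runs 6, rem=1, quantum used, demote→Q2. Q0=[] Q1=[P5] Q2=[P3,P4]
t=36-42: P5@Q1 runs 6, rem=6, quantum used, demote→Q2. Q0=[] Q1=[] Q2=[P3,P4,P5]
t=42-48: P3@Q2 runs 6, rem=0, completes. Q0=[] Q1=[] Q2=[P4,P5]
t=48-49: P4@Q2 runs 1, rem=0, completes. Q0=[] Q1=[] Q2=[P5]
t=49-55: P5@Q2 runs 6, rem=0, completes. Q0=[] Q1=[] Q2=[]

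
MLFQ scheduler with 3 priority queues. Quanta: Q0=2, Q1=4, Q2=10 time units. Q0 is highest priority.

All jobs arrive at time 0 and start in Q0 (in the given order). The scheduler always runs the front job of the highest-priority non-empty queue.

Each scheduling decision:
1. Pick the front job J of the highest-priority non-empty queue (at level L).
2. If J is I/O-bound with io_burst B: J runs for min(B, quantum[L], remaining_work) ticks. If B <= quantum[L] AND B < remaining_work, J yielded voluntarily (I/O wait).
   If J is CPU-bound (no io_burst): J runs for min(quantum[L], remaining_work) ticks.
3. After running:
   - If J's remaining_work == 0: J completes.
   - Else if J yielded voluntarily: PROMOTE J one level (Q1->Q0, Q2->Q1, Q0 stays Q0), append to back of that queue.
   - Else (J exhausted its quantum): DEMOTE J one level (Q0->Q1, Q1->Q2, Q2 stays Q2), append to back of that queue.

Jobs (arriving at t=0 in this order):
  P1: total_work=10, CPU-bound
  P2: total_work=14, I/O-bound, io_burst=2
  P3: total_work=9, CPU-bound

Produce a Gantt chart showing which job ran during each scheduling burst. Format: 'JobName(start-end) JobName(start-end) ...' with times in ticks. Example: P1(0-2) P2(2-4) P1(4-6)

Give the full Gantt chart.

Answer: P1(0-2) P2(2-4) P3(4-6) P2(6-8) P2(8-10) P2(10-12) P2(12-14) P2(14-16) P2(16-18) P1(18-22) P3(22-26) P1(26-30) P3(30-33)

Derivation:
t=0-2: P1@Q0 runs 2, rem=8, quantum used, demote→Q1. Q0=[P2,P3] Q1=[P1] Q2=[]
t=2-4: P2@Q0 runs 2, rem=12, I/O yield, promote→Q0. Q0=[P3,P2] Q1=[P1] Q2=[]
t=4-6: P3@Q0 runs 2, rem=7, quantum used, demote→Q1. Q0=[P2] Q1=[P1,P3] Q2=[]
t=6-8: P2@Q0 runs 2, rem=10, I/O yield, promote→Q0. Q0=[P2] Q1=[P1,P3] Q2=[]
t=8-10: P2@Q0 runs 2, rem=8, I/O yield, promote→Q0. Q0=[P2] Q1=[P1,P3] Q2=[]
t=10-12: P2@Q0 runs 2, rem=6, I/O yield, promote→Q0. Q0=[P2] Q1=[P1,P3] Q2=[]
t=12-14: P2@Q0 runs 2, rem=4, I/O yield, promote→Q0. Q0=[P2] Q1=[P1,P3] Q2=[]
t=14-16: P2@Q0 runs 2, rem=2, I/O yield, promote→Q0. Q0=[P2] Q1=[P1,P3] Q2=[]
t=16-18: P2@Q0 runs 2, rem=0, completes. Q0=[] Q1=[P1,P3] Q2=[]
t=18-22: P1@Q1 runs 4, rem=4, quantum used, demote→Q2. Q0=[] Q1=[P3] Q2=[P1]
t=22-26: P3@Q1 runs 4, rem=3, quantum used, demote→Q2. Q0=[] Q1=[] Q2=[P1,P3]
t=26-30: P1@Q2 runs 4, rem=0, completes. Q0=[] Q1=[] Q2=[P3]
t=30-33: P3@Q2 runs 3, rem=0, completes. Q0=[] Q1=[] Q2=[]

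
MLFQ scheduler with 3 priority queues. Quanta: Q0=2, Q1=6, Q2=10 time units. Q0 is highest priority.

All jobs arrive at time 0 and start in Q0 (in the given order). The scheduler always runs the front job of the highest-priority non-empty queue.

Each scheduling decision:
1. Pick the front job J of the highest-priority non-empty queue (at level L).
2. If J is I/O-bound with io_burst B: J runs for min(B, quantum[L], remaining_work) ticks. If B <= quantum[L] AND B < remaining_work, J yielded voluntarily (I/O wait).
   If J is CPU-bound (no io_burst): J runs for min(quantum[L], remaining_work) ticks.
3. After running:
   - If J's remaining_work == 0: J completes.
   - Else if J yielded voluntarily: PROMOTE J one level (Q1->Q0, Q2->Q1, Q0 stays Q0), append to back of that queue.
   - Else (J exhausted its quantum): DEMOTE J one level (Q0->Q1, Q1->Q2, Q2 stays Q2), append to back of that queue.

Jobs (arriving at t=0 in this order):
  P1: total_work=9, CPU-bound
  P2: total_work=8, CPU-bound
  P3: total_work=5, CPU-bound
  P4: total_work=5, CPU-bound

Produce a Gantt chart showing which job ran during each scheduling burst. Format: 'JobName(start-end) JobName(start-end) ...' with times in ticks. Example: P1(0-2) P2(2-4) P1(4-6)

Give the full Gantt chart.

Answer: P1(0-2) P2(2-4) P3(4-6) P4(6-8) P1(8-14) P2(14-20) P3(20-23) P4(23-26) P1(26-27)

Derivation:
t=0-2: P1@Q0 runs 2, rem=7, quantum used, demote→Q1. Q0=[P2,P3,P4] Q1=[P1] Q2=[]
t=2-4: P2@Q0 runs 2, rem=6, quantum used, demote→Q1. Q0=[P3,P4] Q1=[P1,P2] Q2=[]
t=4-6: P3@Q0 runs 2, rem=3, quantum used, demote→Q1. Q0=[P4] Q1=[P1,P2,P3] Q2=[]
t=6-8: P4@Q0 runs 2, rem=3, quantum used, demote→Q1. Q0=[] Q1=[P1,P2,P3,P4] Q2=[]
t=8-14: P1@Q1 runs 6, rem=1, quantum used, demote→Q2. Q0=[] Q1=[P2,P3,P4] Q2=[P1]
t=14-20: P2@Q1 runs 6, rem=0, completes. Q0=[] Q1=[P3,P4] Q2=[P1]
t=20-23: P3@Q1 runs 3, rem=0, completes. Q0=[] Q1=[P4] Q2=[P1]
t=23-26: P4@Q1 runs 3, rem=0, completes. Q0=[] Q1=[] Q2=[P1]
t=26-27: P1@Q2 runs 1, rem=0, completes. Q0=[] Q1=[] Q2=[]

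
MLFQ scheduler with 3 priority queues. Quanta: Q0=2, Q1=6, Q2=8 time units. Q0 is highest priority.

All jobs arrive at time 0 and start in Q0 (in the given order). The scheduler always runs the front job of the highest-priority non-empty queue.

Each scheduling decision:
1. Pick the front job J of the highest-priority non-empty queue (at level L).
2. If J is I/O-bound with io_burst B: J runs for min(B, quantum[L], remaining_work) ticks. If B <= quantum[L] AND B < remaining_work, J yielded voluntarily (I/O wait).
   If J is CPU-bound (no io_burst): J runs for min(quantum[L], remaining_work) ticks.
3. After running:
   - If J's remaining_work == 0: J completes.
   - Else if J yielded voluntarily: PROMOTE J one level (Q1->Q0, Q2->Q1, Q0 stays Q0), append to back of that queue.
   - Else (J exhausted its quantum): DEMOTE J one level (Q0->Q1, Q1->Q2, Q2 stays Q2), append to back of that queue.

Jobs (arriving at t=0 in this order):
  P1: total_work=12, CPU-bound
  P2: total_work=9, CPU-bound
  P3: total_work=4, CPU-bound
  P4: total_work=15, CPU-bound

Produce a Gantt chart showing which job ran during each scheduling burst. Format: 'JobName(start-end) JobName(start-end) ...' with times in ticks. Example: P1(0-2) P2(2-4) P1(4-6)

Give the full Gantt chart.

t=0-2: P1@Q0 runs 2, rem=10, quantum used, demote→Q1. Q0=[P2,P3,P4] Q1=[P1] Q2=[]
t=2-4: P2@Q0 runs 2, rem=7, quantum used, demote→Q1. Q0=[P3,P4] Q1=[P1,P2] Q2=[]
t=4-6: P3@Q0 runs 2, rem=2, quantum used, demote→Q1. Q0=[P4] Q1=[P1,P2,P3] Q2=[]
t=6-8: P4@Q0 runs 2, rem=13, quantum used, demote→Q1. Q0=[] Q1=[P1,P2,P3,P4] Q2=[]
t=8-14: P1@Q1 runs 6, rem=4, quantum used, demote→Q2. Q0=[] Q1=[P2,P3,P4] Q2=[P1]
t=14-20: P2@Q1 runs 6, rem=1, quantum used, demote→Q2. Q0=[] Q1=[P3,P4] Q2=[P1,P2]
t=20-22: P3@Q1 runs 2, rem=0, completes. Q0=[] Q1=[P4] Q2=[P1,P2]
t=22-28: P4@Q1 runs 6, rem=7, quantum used, demote→Q2. Q0=[] Q1=[] Q2=[P1,P2,P4]
t=28-32: P1@Q2 runs 4, rem=0, completes. Q0=[] Q1=[] Q2=[P2,P4]
t=32-33: P2@Q2 runs 1, rem=0, completes. Q0=[] Q1=[] Q2=[P4]
t=33-40: P4@Q2 runs 7, rem=0, completes. Q0=[] Q1=[] Q2=[]

Answer: P1(0-2) P2(2-4) P3(4-6) P4(6-8) P1(8-14) P2(14-20) P3(20-22) P4(22-28) P1(28-32) P2(32-33) P4(33-40)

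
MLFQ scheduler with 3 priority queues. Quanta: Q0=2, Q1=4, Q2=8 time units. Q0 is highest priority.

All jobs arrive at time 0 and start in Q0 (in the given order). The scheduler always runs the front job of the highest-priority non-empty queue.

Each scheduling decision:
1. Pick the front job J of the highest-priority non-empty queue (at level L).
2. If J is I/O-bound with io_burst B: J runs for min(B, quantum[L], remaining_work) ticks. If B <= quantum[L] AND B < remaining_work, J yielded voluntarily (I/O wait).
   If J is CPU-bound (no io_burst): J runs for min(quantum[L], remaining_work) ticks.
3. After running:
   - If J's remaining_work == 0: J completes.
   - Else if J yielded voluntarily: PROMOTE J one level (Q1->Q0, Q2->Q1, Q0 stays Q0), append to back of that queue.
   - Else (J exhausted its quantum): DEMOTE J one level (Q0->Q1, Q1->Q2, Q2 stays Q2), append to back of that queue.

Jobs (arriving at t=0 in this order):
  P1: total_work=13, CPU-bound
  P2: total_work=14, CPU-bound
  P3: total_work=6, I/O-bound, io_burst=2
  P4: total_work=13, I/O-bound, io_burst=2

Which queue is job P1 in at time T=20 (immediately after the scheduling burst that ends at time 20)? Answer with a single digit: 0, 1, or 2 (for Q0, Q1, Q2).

Answer: 1

Derivation:
t=0-2: P1@Q0 runs 2, rem=11, quantum used, demote→Q1. Q0=[P2,P3,P4] Q1=[P1] Q2=[]
t=2-4: P2@Q0 runs 2, rem=12, quantum used, demote→Q1. Q0=[P3,P4] Q1=[P1,P2] Q2=[]
t=4-6: P3@Q0 runs 2, rem=4, I/O yield, promote→Q0. Q0=[P4,P3] Q1=[P1,P2] Q2=[]
t=6-8: P4@Q0 runs 2, rem=11, I/O yield, promote→Q0. Q0=[P3,P4] Q1=[P1,P2] Q2=[]
t=8-10: P3@Q0 runs 2, rem=2, I/O yield, promote→Q0. Q0=[P4,P3] Q1=[P1,P2] Q2=[]
t=10-12: P4@Q0 runs 2, rem=9, I/O yield, promote→Q0. Q0=[P3,P4] Q1=[P1,P2] Q2=[]
t=12-14: P3@Q0 runs 2, rem=0, completes. Q0=[P4] Q1=[P1,P2] Q2=[]
t=14-16: P4@Q0 runs 2, rem=7, I/O yield, promote→Q0. Q0=[P4] Q1=[P1,P2] Q2=[]
t=16-18: P4@Q0 runs 2, rem=5, I/O yield, promote→Q0. Q0=[P4] Q1=[P1,P2] Q2=[]
t=18-20: P4@Q0 runs 2, rem=3, I/O yield, promote→Q0. Q0=[P4] Q1=[P1,P2] Q2=[]
t=20-22: P4@Q0 runs 2, rem=1, I/O yield, promote→Q0. Q0=[P4] Q1=[P1,P2] Q2=[]
t=22-23: P4@Q0 runs 1, rem=0, completes. Q0=[] Q1=[P1,P2] Q2=[]
t=23-27: P1@Q1 runs 4, rem=7, quantum used, demote→Q2. Q0=[] Q1=[P2] Q2=[P1]
t=27-31: P2@Q1 runs 4, rem=8, quantum used, demote→Q2. Q0=[] Q1=[] Q2=[P1,P2]
t=31-38: P1@Q2 runs 7, rem=0, completes. Q0=[] Q1=[] Q2=[P2]
t=38-46: P2@Q2 runs 8, rem=0, completes. Q0=[] Q1=[] Q2=[]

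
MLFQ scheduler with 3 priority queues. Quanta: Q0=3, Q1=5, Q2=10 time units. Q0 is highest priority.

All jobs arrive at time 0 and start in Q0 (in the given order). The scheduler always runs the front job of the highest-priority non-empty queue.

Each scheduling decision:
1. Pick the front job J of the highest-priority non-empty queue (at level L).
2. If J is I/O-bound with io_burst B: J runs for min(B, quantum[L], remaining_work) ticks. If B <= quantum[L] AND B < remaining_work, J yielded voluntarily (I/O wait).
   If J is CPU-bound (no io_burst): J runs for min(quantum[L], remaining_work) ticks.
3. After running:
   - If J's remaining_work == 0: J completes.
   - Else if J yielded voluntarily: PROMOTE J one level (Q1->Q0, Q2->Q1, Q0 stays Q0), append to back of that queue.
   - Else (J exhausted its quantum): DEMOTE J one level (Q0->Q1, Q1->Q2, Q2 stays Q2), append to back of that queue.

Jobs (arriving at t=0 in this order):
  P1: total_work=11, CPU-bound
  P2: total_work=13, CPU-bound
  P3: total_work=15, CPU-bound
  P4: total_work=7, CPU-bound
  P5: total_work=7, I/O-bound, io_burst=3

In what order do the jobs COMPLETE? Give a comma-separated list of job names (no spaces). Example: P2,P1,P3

Answer: P5,P4,P1,P2,P3

Derivation:
t=0-3: P1@Q0 runs 3, rem=8, quantum used, demote→Q1. Q0=[P2,P3,P4,P5] Q1=[P1] Q2=[]
t=3-6: P2@Q0 runs 3, rem=10, quantum used, demote→Q1. Q0=[P3,P4,P5] Q1=[P1,P2] Q2=[]
t=6-9: P3@Q0 runs 3, rem=12, quantum used, demote→Q1. Q0=[P4,P5] Q1=[P1,P2,P3] Q2=[]
t=9-12: P4@Q0 runs 3, rem=4, quantum used, demote→Q1. Q0=[P5] Q1=[P1,P2,P3,P4] Q2=[]
t=12-15: P5@Q0 runs 3, rem=4, I/O yield, promote→Q0. Q0=[P5] Q1=[P1,P2,P3,P4] Q2=[]
t=15-18: P5@Q0 runs 3, rem=1, I/O yield, promote→Q0. Q0=[P5] Q1=[P1,P2,P3,P4] Q2=[]
t=18-19: P5@Q0 runs 1, rem=0, completes. Q0=[] Q1=[P1,P2,P3,P4] Q2=[]
t=19-24: P1@Q1 runs 5, rem=3, quantum used, demote→Q2. Q0=[] Q1=[P2,P3,P4] Q2=[P1]
t=24-29: P2@Q1 runs 5, rem=5, quantum used, demote→Q2. Q0=[] Q1=[P3,P4] Q2=[P1,P2]
t=29-34: P3@Q1 runs 5, rem=7, quantum used, demote→Q2. Q0=[] Q1=[P4] Q2=[P1,P2,P3]
t=34-38: P4@Q1 runs 4, rem=0, completes. Q0=[] Q1=[] Q2=[P1,P2,P3]
t=38-41: P1@Q2 runs 3, rem=0, completes. Q0=[] Q1=[] Q2=[P2,P3]
t=41-46: P2@Q2 runs 5, rem=0, completes. Q0=[] Q1=[] Q2=[P3]
t=46-53: P3@Q2 runs 7, rem=0, completes. Q0=[] Q1=[] Q2=[]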